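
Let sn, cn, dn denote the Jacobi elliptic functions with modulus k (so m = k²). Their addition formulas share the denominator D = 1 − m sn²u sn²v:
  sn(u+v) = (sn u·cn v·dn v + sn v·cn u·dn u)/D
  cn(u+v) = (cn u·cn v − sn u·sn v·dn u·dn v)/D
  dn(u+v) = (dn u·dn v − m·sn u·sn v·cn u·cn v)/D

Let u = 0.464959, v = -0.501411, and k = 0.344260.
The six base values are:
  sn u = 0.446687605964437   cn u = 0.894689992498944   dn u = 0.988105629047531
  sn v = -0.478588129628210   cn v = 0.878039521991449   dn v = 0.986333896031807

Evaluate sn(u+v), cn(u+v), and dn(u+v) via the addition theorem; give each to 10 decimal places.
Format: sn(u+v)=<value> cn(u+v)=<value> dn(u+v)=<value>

sn(u+v)=-0.0364429721 cn(u+v)=0.9993357343 dn(u+v)=0.9999212976

m = k² = 0.1185149476
D = 1 − m·sn²u·sn²v = 0.9945836742105289
sn(u+v) = (sn u·cn v·dn v + sn v·cn u·dn u)/D = -0.03624558511234589/0.9945836742105289 = -0.03644297212209578
cn(u+v) = (cn u·cn v − sn u·sn v·dn u·dn v)/D = 0.9939230063571218/0.9945836742105289 = 0.999335734266972
dn(u+v) = (dn u·dn v − m·sn u·sn v·cn u·cn v)/D = 0.9945053981199211/0.9945836742105289 = 0.9999212976317253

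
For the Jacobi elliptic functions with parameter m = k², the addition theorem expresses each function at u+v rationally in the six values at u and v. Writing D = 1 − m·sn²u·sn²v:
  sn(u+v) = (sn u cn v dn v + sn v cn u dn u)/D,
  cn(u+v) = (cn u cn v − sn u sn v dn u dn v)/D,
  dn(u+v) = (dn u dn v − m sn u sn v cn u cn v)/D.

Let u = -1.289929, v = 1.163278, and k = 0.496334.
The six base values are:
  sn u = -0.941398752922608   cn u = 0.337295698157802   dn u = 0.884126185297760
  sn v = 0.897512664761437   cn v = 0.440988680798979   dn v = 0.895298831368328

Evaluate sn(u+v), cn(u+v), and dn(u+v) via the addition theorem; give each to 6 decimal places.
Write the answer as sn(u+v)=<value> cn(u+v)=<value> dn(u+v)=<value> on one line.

m = k² = 0.246347439556
D = 1 − m·sn²u·sn²v = 0.8241361966535398
sn(u+v) = (sn u·cn v·dn v + sn v·cn u·dn u)/D = -0.104030892553265/0.8241361966535398 = -0.12623021895615
cn(u+v) = (cn u·cn v − sn u·sn v·dn u·dn v)/D = 0.8175439095419482/0.8241361966535398 = 0.9920009737002693
dn(u+v) = (dn u·dn v − m·sn u·sn v·cn u·cn v)/D = 0.822517108363426/0.8241361966535398 = 0.998035411747854

sn(u+v)=-0.126230 cn(u+v)=0.992001 dn(u+v)=0.998035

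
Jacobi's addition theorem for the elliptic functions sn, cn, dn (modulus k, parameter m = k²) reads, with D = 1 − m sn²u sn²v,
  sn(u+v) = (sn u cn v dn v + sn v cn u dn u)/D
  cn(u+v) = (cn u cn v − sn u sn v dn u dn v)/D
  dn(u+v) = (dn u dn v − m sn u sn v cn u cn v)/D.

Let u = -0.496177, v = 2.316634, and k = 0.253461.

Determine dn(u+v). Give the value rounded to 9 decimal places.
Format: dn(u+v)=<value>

sn u = -0.4749724959022499, cn u = 0.8800006409863502, dn u = 0.9927270366621129
sn v = 0.7650599261857107, cn v = -0.6439590898067321, dn v = 0.9810187587771169
m = k² = 0.064242478521
D = 1 − m·sn²u·sn²v = 0.9915169872447818
dn(u+v) = (dn u·dn v − m·sn u·sn v·cn u·cn v)/D = 0.9606548314846351/0.9915169872447818 = 0.9688738002906979

dn(u+v)=0.968873800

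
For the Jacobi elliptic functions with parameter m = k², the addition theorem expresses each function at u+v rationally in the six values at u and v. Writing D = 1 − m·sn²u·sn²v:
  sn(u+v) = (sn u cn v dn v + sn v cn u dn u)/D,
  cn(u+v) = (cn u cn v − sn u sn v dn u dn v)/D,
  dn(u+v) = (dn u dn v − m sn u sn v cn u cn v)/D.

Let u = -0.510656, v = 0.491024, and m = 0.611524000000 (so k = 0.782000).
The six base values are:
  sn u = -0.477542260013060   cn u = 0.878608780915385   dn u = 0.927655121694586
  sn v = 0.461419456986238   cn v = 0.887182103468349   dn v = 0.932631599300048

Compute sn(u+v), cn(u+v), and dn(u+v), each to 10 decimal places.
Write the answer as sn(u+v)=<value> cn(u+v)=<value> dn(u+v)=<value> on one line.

m = k² = 0.611524
D = 1 − m·sn²u·sn²v = 0.9703087190473846
sn(u+v) = (sn u·cn v·dn v + sn v·cn u·dn u)/D = -0.01904712908747037/0.9703087190473846 = -0.01962996798191216
cn(u+v) = (cn u·cn v − sn u·sn v·dn u·dn v)/D = 0.9701217537674854/0.9703087190473846 = 0.999807313614493
dn(u+v) = (dn u·dn v − m·sn u·sn v·cn u·cn v)/D = 0.9701943895712354/0.9703087190473846 = 0.9998821720614224

sn(u+v)=-0.0196299680 cn(u+v)=0.9998073136 dn(u+v)=0.9998821721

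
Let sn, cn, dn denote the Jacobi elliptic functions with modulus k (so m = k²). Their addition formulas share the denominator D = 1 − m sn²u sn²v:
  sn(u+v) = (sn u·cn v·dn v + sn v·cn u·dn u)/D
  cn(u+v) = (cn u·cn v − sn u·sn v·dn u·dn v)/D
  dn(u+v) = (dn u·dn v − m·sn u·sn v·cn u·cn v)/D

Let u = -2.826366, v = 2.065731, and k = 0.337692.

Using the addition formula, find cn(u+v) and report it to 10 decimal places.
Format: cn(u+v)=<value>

cn(u+v)=0.7295035051

sn u = -0.3983884193851716, cn u = -0.9172168049593208, dn u = 0.9909091705844637
sn v = 0.9121425819788846, cn v = -0.4098730414907693, dn v = 0.9513788287209474
m = k² = 0.114035886864
D = 1 − m·sn²u·sn²v = 0.9849415449554364
cn(u+v) = (cn u·cn v − sn u·sn v·dn u·dn v)/D = 0.7185183093867633/0.9849415449554364 = 0.7295035051235174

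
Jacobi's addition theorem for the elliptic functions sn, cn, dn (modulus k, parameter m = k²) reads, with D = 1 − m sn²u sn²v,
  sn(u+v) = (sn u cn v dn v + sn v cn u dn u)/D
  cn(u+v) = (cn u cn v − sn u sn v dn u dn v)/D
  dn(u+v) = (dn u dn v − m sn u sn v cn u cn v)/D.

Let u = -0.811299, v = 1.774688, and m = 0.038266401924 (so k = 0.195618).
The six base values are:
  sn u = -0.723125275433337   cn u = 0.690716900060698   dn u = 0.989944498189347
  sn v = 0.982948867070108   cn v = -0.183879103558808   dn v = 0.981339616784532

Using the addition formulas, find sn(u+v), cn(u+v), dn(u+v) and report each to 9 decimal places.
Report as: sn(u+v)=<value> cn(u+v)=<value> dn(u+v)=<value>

m = k² = 0.038266401924
D = 1 − m·sn²u·sn²v = 0.9806666744029126
sn(u+v) = (sn u·cn v·dn v + sn v·cn u·dn u)/D = 0.8025987185960449/0.9806666744029126 = 0.8184215284818505
cn(u+v) = (cn u·cn v − sn u·sn v·dn u·dn v)/D = 0.5635090267178113/0.9806666744029126 = 0.5746183095911856
dn(u+v) = (dn u·dn v − m·sn u·sn v·cn u·cn v)/D = 0.9680171800390193/0.9806666744029126 = 0.9871011275349037

sn(u+v)=0.818421528 cn(u+v)=0.574618310 dn(u+v)=0.987101128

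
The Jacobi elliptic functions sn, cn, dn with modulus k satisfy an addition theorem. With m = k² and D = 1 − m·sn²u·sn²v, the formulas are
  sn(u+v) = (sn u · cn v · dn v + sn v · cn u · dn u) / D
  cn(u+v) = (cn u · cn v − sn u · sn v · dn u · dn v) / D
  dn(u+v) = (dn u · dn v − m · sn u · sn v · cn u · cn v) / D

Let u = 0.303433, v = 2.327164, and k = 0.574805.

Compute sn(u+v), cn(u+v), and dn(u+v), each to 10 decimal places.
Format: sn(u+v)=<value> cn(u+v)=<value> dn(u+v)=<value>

sn u = 0.2973584606659395, cn u = 0.9547659115565359, dn u = 0.9852843668894708
sn v = 0.8794822857392592, cn v = -0.4759316222640055, dn v = 0.8628085505071605
m = k² = 0.330400788025
D = 1 − m·sn²u·sn²v = 0.977402735598464
sn(u+v) = (sn u·cn v·dn v + sn v·cn u·dn u)/D = 0.70523634759173/0.977402735598464 = 0.7215412049772027
cn(u+v) = (cn u·cn v − sn u·sn v·dn u·dn v)/D = -0.6767257949796487/0.977402735598464 = -0.6923714967559296
dn(u+v) = (dn u·dn v − m·sn u·sn v·cn u·cn v)/D = 0.8893753602016999/0.977402735598464 = 0.9099374575180977

sn(u+v)=0.7215412050 cn(u+v)=-0.6923714968 dn(u+v)=0.9099374575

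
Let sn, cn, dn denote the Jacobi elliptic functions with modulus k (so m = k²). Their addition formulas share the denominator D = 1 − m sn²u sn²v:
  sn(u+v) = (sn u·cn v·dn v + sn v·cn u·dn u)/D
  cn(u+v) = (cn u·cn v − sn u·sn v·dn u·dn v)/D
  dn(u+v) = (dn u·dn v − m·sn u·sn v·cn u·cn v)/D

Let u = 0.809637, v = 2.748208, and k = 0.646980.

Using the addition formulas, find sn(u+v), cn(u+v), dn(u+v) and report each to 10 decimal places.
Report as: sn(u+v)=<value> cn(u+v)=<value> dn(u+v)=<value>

sn(u+v)=0.0234149660 cn(u+v)=-0.9997258321 dn(u+v)=0.9998852471

sn u = 0.7014260661269343, cn u = 0.7127422211134216, dn u = 0.8910991648819418
sn v = 0.7161055513514694, cn v = -0.6979920052003519, dn v = 0.8861983855326141
m = k² = 0.4185831204
D = 1 − m·sn²u·sn²v = 0.8943913249777985
sn(u+v) = (sn u·cn v·dn v + sn v·cn u·dn u)/D = 0.02094214249453777/0.8943913249777985 = 0.02341496603296954
cn(u+v) = (cn u·cn v − sn u·sn v·dn u·dn v)/D = -0.8941461115853944/0.8943913249777985 = -0.9997258320988184
dn(u+v) = (dn u·dn v − m·sn u·sn v·cn u·cn v)/D = 0.8942886909726634/0.8943913249777985 = 0.9998852470923309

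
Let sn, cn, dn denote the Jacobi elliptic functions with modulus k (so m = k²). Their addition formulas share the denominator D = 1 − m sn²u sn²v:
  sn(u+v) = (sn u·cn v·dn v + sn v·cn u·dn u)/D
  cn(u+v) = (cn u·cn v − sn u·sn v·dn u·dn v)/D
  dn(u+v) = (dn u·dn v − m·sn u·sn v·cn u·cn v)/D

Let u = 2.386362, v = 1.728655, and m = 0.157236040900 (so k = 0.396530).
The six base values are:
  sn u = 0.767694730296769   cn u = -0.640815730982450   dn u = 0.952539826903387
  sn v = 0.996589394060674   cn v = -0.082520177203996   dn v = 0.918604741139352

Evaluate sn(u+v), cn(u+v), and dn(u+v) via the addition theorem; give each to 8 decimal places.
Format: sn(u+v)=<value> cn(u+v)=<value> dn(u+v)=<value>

m = k² = 0.1572360409
D = 1 − m·sn²u·sn²v = 0.9079631511340891
sn(u+v) = (sn u·cn v·dn v + sn v·cn u·dn u)/D = -0.6665145537498843/0.9079631511340891 = -0.7340766559935565
cn(u+v) = (cn u·cn v − sn u·sn v·dn u·dn v)/D = -0.6165674605888129/0.9079631511340891 = -0.6790666116997048
dn(u+v) = (dn u·dn v − m·sn u·sn v·cn u·cn v)/D = 0.8686462372633593/0.9079631511340891 = 0.9566976767486421

sn(u+v)=-0.73407666 cn(u+v)=-0.67906661 dn(u+v)=0.95669768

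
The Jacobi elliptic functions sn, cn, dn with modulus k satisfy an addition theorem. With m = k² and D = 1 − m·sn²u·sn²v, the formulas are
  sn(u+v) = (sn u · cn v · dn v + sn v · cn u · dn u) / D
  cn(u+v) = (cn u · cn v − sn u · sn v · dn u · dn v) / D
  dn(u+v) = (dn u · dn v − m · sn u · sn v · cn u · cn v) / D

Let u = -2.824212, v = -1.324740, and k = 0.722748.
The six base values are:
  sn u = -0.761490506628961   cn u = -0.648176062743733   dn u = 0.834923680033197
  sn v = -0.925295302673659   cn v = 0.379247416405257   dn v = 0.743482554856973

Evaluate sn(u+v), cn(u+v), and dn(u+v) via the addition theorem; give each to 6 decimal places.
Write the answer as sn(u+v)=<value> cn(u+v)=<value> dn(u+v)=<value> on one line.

sn(u+v)=0.386189 cn(u+v)=-0.922420 dn(u+v)=0.960257

m = k² = 0.522364671504
D = 1 − m·sn²u·sn²v = 0.7406635874506451
sn(u+v) = (sn u·cn v·dn v + sn v·cn u·dn u)/D = 0.2860362531154151/0.7406635874506451 = 0.38618916598823
cn(u+v) = (cn u·cn v − sn u·sn v·dn u·dn v)/D = -0.68320261392866/0.7406635874506451 = -0.9224196052086682
dn(u+v) = (dn u·dn v − m·sn u·sn v·cn u·cn v)/D = 0.7112273731065572/0.7406635874506451 = 0.9602569711231423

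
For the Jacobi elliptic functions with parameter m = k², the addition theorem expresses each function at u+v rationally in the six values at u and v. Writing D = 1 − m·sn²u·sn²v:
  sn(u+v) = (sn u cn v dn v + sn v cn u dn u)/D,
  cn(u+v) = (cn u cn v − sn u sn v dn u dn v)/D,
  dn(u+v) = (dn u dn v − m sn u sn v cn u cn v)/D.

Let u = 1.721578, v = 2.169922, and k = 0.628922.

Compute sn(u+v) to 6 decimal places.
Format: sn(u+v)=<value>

sn(u+v)=-0.333519

sn u = 0.9991552329519541, cn u = 0.04109526085482806, dn u = 0.7778978845773655
sn v = 0.952152258115254, cn v = -0.3056240785115314, dn v = 0.8008765366531334
m = k² = 0.395542882084
D = 1 − m·sn²u·sn²v = 0.6420088325304099
sn(u+v) = (sn u·cn v·dn v + sn v·cn u·dn u)/D = -0.2141220584218339/0.6420088325304099 = -0.3335188669880045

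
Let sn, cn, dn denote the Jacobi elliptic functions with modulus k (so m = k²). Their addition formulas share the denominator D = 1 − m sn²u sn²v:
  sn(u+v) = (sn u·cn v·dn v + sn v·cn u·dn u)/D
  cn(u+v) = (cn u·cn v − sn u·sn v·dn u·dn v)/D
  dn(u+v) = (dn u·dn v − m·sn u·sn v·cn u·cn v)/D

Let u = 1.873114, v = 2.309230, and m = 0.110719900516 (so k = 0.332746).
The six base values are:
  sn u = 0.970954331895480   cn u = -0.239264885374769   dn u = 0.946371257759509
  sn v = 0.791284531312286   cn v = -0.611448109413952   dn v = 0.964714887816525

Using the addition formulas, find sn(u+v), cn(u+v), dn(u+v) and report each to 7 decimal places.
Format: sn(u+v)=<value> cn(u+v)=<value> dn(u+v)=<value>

sn(u+v)=-0.8044918 cn(u+v)=-0.5939637 dn(u+v)=0.9635047

m = k² = 0.110719900516
D = 1 − m·sn²u·sn²v = 0.9346435211670722
sn(u+v) = (sn u·cn v·dn v + sn v·cn u·dn u)/D = -0.7519130912673891/0.9346435211670722 = -0.8044918455418051
cn(u+v) = (cn u·cn v − sn u·sn v·dn u·dn v)/D = -0.5551443189300439/0.9346435211670722 = -0.5939636945611578
dn(u+v) = (dn u·dn v − m·sn u·sn v·cn u·cn v)/D = 0.900533417748253/0.9346435211670722 = 0.963504691739342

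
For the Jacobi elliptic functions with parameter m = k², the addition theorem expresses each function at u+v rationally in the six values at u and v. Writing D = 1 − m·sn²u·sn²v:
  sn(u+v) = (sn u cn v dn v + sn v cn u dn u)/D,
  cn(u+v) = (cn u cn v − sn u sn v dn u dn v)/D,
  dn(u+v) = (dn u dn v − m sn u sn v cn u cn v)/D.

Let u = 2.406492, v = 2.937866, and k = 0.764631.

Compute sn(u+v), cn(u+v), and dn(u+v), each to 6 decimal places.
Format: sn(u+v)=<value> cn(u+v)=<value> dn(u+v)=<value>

sn(u+v)=-0.955480 cn(u+v)=-0.295055 dn(u+v)=0.682817

sn u = 0.9518728568817808, cn u = -0.3064931717538203, dn u = 0.6857560176296304
sn v = 0.7602844298963934, cn v = -0.6495903214004317, dn v = 0.8136628548550559
m = k² = 0.584660566161
D = 1 − m·sn²u·sn²v = 0.6937938693520632
sn(u+v) = (sn u·cn v·dn v + sn v·cn u·dn u)/D = -0.6629062628608621/0.6937938693520632 = -0.9554801391945893
cn(u+v) = (cn u·cn v − sn u·sn v·dn u·dn v)/D = -0.2047076447286555/0.6937938693520632 = -0.2950554246318619
dn(u+v) = (dn u·dn v − m·sn u·sn v·cn u·cn v)/D = 0.4737340374646884/0.6937938693520632 = 0.6828166958395156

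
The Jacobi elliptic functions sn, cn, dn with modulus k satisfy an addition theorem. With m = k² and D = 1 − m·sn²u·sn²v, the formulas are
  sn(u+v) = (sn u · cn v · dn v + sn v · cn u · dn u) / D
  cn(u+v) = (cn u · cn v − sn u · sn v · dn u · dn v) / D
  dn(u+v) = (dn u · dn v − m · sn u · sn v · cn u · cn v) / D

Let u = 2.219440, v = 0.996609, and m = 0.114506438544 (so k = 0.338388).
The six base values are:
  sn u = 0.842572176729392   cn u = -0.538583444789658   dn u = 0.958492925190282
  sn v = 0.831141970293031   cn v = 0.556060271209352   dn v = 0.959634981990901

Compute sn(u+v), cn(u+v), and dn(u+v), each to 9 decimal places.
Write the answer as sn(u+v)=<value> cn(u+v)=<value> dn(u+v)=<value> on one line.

m = k² = 0.114506438544
D = 1 − m·sn²u·sn²v = 0.9438442073454845
sn(u+v) = (sn u·cn v·dn v + sn v·cn u·dn u)/D = 0.02054995068066899/0.9438442073454845 = 0.0217726087851561
cn(u+v) = (cn u·cn v − sn u·sn v·dn u·dn v)/D = -0.9436204678082433/0.9438442073454845 = -0.9997629486566746
dn(u+v) = (dn u·dn v − m·sn u·sn v·cn u·cn v)/D = 0.9438185904168606/0.9438442073454845 = 0.9999728589438549

sn(u+v)=0.021772609 cn(u+v)=-0.999762949 dn(u+v)=0.999972859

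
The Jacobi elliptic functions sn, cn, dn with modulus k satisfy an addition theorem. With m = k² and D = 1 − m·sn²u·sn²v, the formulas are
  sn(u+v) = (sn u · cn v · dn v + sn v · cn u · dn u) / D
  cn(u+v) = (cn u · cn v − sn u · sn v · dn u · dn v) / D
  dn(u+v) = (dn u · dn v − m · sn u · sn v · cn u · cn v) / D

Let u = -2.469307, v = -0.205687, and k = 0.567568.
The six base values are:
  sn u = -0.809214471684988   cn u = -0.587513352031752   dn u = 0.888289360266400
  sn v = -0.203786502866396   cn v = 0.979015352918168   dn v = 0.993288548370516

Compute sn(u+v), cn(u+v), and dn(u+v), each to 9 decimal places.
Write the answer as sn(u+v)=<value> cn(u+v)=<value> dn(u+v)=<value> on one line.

m = k² = 0.322133434624
D = 1 − m·sn²u·sn²v = 0.9912398020855722
sn(u+v) = (sn u·cn v·dn v + sn v·cn u·dn u)/D = -0.6805638764140569/0.9912398020855722 = -0.6865784394272184
cn(u+v) = (cn u·cn v − sn u·sn v·dn u·dn v)/D = -0.7206865860822696/0.9912398020855722 = -0.7270557382441084
dn(u+v) = (dn u·dn v − m·sn u·sn v·cn u·cn v)/D = 0.9128826362449563/0.9912398020855722 = 0.9209503435235832

sn(u+v)=-0.686578439 cn(u+v)=-0.727055738 dn(u+v)=0.920950344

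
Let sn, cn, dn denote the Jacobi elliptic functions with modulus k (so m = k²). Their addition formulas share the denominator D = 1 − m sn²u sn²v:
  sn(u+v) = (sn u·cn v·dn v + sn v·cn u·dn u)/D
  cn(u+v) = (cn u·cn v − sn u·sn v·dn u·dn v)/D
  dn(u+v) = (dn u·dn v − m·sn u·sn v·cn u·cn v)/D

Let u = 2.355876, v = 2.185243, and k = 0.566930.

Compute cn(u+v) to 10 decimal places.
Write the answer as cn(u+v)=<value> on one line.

sn u = 0.8634012680995742, cn u = -0.5045178393714609, dn u = 0.8720099876914493
sn v = 0.9279431202831267, cn v = -0.3727218339716829, dn v = 0.8504358314206026
m = k² = 0.3214096249
D = 1 − m·sn²u·sn²v = 0.793686828653239
cn(u+v) = (cn u·cn v − sn u·sn v·dn u·dn v)/D = -0.406106480183821/0.793686828653239 = -0.5116709330718257

cn(u+v)=-0.5116709331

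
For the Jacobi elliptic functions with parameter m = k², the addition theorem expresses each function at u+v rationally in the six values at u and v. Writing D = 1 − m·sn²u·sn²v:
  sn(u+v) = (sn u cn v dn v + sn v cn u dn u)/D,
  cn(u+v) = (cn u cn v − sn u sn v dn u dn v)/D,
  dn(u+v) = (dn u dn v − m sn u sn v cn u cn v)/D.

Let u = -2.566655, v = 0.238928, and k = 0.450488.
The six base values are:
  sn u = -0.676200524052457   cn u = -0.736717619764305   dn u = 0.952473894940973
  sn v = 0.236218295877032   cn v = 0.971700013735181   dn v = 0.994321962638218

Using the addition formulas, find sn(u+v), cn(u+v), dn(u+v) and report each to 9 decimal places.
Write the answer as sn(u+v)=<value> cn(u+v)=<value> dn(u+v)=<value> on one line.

m = k² = 0.202939438144
D = 1 − m·sn²u·sn²v = 0.9948222089094853
sn(u+v) = (sn u·cn v·dn v + sn v·cn u·dn u)/D = -0.8190886183733388/0.9948222089094853 = -0.8233517617898941
cn(u+v) = (cn u·cn v − sn u·sn v·dn u·dn v)/D = -0.564592829028852/0.9948222089094853 = -0.5675313879931906
dn(u+v) = (dn u·dn v − m·sn u·sn v·cn u·cn v)/D = 0.9238603288474353/0.9948222089094853 = 0.9286687817918363

sn(u+v)=-0.823351762 cn(u+v)=-0.567531388 dn(u+v)=0.928668782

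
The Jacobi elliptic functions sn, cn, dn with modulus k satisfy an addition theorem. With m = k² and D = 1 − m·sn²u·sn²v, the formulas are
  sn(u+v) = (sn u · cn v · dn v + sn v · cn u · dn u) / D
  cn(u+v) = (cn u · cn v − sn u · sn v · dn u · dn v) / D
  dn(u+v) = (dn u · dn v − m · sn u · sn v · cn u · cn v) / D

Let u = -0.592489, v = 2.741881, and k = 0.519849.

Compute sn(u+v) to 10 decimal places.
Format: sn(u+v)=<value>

sn(u+v)=0.9248988544

sn u = -0.5511876155803941, cn u = 0.8343813351404738, dn u = 0.9580699751527165
sn v = 0.59757425307796, cn v = -0.8018135768732768, dn v = 0.9505248998923452
m = k² = 0.270242982801
D = 1 − m·sn²u·sn²v = 0.9706818148995718
sn(u+v) = (sn u·cn v·dn v + sn v·cn u·dn u)/D = 0.8977824985996043/0.9706818148995718 = 0.9248988544124423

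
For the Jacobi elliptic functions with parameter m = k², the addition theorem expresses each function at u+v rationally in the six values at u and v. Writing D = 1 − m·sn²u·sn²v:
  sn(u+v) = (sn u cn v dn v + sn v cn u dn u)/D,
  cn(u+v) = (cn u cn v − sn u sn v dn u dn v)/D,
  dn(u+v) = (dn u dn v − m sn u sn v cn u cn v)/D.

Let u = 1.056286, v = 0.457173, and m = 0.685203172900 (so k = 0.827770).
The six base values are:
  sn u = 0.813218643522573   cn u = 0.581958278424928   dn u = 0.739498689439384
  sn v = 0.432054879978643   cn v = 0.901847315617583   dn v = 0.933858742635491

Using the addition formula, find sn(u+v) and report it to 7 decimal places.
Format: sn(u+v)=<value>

m = k² = 0.6852031729
D = 1 − m·sn²u·sn²v = 0.9154113978917327
sn(u+v) = (sn u·cn v·dn v + sn v·cn u·dn u)/D = 0.8708291232897112/0.9154113978917327 = 0.9512980997345039

sn(u+v)=0.9512981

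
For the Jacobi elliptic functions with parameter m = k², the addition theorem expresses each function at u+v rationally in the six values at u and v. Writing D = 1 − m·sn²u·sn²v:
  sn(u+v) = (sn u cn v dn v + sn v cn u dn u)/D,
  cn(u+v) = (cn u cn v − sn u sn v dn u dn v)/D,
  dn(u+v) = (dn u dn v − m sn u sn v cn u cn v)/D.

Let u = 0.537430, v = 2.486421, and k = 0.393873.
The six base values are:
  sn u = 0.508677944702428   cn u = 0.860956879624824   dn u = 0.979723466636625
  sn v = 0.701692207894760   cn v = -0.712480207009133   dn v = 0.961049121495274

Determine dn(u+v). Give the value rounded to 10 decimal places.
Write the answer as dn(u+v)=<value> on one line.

dn(u+v)=0.9951991712

m = k² = 0.155135940129
D = 1 − m·sn²u·sn²v = 0.9802352399946879
dn(u+v) = (dn u·dn v − m·sn u·sn v·cn u·cn v)/D = 0.9755292984724757/0.9802352399946879 = 0.9951991712497117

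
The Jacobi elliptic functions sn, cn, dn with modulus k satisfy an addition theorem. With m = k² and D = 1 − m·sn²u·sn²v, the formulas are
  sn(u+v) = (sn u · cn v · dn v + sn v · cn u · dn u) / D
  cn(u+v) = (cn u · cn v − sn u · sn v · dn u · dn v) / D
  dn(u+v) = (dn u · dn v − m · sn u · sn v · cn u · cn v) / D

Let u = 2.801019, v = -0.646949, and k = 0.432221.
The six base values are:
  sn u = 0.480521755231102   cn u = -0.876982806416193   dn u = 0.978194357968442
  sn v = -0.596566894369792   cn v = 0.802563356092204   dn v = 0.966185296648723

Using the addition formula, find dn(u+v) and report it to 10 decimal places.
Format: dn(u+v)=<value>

dn(u+v)=0.9215722482

m = k² = 0.186814992841
D = 1 − m·sn²u·sn²v = 0.984648311999639
dn(u+v) = (dn u·dn v − m·sn u·sn v·cn u·cn v)/D = 0.907424558568672/0.984648311999639 = 0.9215722481927179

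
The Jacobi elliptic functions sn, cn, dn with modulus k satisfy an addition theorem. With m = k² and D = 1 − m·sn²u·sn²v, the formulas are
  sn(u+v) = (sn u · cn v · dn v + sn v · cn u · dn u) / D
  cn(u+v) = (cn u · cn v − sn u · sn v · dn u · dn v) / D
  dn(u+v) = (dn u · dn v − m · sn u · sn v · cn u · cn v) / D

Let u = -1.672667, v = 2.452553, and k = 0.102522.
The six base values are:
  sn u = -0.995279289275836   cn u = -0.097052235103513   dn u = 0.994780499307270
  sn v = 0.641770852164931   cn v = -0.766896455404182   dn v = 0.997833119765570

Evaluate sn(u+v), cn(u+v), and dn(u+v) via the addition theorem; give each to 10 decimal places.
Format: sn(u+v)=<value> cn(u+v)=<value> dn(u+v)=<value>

m = k² = 0.010510760484
D = 1 − m·sn²u·sn²v = 0.9957117109554758
sn(u+v) = (sn u·cn v·dn v + sn v·cn u·dn u)/D = 0.6996620335770826/0.9957117109554758 = 0.702675308403969
cn(u+v) = (cn u·cn v − sn u·sn v·dn u·dn v)/D = 0.7084594908000474/0.9957117109554758 = 0.7115106541432722
dn(u+v) = (dn u·dn v − m·sn u·sn v·cn u·cn v)/D = 0.9931246199213573/0.9957117109554758 = 0.997401766991737

sn(u+v)=0.7026753084 cn(u+v)=0.7115106541 dn(u+v)=0.9974017670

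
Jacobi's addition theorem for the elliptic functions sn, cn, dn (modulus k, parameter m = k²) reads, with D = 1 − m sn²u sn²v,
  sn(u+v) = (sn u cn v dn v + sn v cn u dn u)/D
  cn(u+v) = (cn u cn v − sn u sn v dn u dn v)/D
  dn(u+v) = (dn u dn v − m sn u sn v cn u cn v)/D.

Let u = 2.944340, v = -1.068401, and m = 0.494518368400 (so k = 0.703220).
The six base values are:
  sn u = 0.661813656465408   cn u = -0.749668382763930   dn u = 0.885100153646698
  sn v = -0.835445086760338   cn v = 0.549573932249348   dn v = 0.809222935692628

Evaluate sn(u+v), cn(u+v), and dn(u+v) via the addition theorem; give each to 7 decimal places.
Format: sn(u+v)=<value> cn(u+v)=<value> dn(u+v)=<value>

sn(u+v)=0.9998228 cn(u+v)=-0.0188271 dn(u+v)=0.7110956

m = k² = 0.4945183684
D = 1 − m·sn²u·sn²v = 0.8488216171718519
sn(u+v) = (sn u·cn v·dn v + sn v·cn u·dn u)/D = 0.8486711676290176/0.8488216171718519 = 0.999822754817042
cn(u+v) = (cn u·cn v − sn u·sn v·dn u·dn v)/D = -0.01598083268912711/0.8488216171718519 = -0.01882708023197251
dn(u+v) = (dn u·dn v − m·sn u·sn v·cn u·cn v)/D = 0.6035932966974543/0.8488216171718519 = 0.7110955758979583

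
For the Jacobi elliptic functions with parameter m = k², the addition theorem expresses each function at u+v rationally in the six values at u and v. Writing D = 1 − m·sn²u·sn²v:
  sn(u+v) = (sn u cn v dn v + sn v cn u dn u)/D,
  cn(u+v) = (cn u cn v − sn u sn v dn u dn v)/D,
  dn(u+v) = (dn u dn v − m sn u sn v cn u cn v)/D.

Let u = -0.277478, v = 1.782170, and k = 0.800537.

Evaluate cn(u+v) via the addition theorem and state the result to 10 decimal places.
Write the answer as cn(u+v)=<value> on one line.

sn u = -0.2717742161249323, cn u = 0.9623610421508544, dn u = 0.9760457640010397
sn v = 0.9916937083934788, cn v = 0.1286218827913425, dn v = 0.6080646572874326
m = k² = 0.640859488369
D = 1 − m·sn²u·sn²v = 0.9534484186810041
cn(u+v) = (cn u·cn v − sn u·sn v·dn u·dn v)/D = 0.2837386106570766/0.9534484186810041 = 0.2975919883003207

cn(u+v)=0.2975919883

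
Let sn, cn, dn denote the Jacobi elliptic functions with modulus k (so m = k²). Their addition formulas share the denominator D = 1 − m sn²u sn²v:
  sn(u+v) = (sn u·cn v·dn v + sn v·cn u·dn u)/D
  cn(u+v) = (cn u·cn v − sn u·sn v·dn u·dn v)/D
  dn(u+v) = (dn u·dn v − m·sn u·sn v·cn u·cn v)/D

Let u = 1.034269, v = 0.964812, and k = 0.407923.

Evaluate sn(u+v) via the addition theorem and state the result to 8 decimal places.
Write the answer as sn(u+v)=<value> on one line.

sn(u+v)=0.94727832

sn u = 0.846602334646807, cn u = 0.5322259735963436, dn u = 0.9384744904552812
sn v = 0.8100284441626896, cn v = 0.5863905862540535, dn v = 0.9438307697677645
m = k² = 0.166401173929
D = 1 − m·sn²u·sn²v = 0.9217443238529582
sn(u+v) = (sn u·cn v·dn v + sn v·cn u·dn u)/D = 0.8731484187399095/0.9217443238529582 = 0.9472783245250545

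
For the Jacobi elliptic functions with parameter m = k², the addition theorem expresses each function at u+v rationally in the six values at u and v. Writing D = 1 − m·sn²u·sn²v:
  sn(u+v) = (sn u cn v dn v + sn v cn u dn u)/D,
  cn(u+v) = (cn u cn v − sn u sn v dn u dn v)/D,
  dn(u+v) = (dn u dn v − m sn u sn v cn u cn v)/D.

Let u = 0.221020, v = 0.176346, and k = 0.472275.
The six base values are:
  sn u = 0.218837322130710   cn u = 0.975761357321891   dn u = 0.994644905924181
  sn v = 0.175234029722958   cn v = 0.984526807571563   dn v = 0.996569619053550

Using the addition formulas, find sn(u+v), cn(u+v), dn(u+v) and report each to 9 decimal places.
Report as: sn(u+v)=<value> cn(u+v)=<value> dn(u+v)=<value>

m = k² = 0.223043675625
D = 1 − m·sn²u·sn²v = 0.999672003210072
sn(u+v) = (sn u·cn v·dn v + sn v·cn u·dn u)/D = 0.3847830757999031/0.999672003210072 = 0.3849093248228583
cn(u+v) = (cn u·cn v − sn u·sn v·dn u·dn v)/D = 0.9226516669794752/0.999672003210072 = 0.922954393057648
dn(u+v) = (dn u·dn v − m·sn u·sn v·cn u·cn v)/D = 0.9830161290826132/0.999672003210072 = 0.9833386610068355

sn(u+v)=0.384909325 cn(u+v)=0.922954393 dn(u+v)=0.983338661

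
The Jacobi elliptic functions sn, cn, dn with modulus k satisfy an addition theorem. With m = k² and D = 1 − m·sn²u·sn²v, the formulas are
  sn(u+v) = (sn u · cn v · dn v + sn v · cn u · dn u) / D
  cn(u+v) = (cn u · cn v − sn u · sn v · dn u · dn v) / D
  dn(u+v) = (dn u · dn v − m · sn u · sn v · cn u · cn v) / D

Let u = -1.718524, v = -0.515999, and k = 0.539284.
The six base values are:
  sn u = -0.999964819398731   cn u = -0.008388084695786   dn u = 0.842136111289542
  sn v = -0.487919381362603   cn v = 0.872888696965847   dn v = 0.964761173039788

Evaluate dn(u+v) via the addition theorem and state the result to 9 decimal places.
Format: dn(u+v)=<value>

dn(u+v)=0.874007586

m = k² = 0.290827232656
D = 1 − m·sn²u·sn²v = 0.9307689924391203
dn(u+v) = (dn u·dn v − m·sn u·sn v·cn u·cn v)/D = 0.8134991603645914/0.9307689924391203 = 0.8740075861710667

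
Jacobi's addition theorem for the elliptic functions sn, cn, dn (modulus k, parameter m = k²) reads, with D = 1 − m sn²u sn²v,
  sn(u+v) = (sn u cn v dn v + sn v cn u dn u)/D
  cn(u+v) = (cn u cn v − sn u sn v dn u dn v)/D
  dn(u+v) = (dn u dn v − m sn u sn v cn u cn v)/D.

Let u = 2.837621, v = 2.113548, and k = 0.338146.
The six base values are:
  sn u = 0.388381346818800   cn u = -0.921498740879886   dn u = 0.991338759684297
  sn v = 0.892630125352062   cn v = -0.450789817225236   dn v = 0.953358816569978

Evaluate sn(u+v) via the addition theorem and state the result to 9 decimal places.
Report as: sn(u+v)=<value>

sn(u+v)=-0.996033737

m = k² = 0.114342717316
D = 1 − m·sn²u·sn²v = 0.9862574186893722
sn(u+v) = (sn u·cn v·dn v + sn v·cn u·dn u)/D = -0.9823456626987094/0.9862574186893722 = -0.9960337373219852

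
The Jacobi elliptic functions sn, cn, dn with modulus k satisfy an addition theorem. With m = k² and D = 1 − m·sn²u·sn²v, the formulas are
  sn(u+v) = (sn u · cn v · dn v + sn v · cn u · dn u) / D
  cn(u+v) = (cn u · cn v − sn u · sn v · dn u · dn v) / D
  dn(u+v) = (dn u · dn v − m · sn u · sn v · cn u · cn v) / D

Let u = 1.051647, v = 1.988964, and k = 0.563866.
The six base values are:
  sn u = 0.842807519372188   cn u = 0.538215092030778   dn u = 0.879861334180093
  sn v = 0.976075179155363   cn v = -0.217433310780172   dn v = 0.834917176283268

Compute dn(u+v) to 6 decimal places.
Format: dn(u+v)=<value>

m = k² = 0.317944865956
D = 1 − m·sn²u·sn²v = 0.7848332509648713
dn(u+v) = (dn u·dn v − m·sn u·sn v·cn u·cn v)/D = 0.765220079622101/0.7848332509648713 = 0.9750097599475329

dn(u+v)=0.975010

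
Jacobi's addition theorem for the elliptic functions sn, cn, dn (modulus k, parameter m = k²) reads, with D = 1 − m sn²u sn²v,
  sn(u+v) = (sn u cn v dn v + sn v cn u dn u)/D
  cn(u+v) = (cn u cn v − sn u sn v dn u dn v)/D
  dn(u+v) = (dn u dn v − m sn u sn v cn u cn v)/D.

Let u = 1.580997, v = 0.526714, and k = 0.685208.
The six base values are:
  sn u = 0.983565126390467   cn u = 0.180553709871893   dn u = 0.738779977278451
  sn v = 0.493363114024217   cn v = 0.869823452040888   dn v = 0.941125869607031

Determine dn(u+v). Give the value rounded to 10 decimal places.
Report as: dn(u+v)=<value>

m = k² = 0.469510003264
D = 1 − m·sn²u·sn²v = 0.8894434579279093
dn(u+v) = (dn u·dn v − m·sn u·sn v·cn u·cn v)/D = 0.6595039729991569/0.8894434579279093 = 0.7414793679359556

dn(u+v)=0.7414793679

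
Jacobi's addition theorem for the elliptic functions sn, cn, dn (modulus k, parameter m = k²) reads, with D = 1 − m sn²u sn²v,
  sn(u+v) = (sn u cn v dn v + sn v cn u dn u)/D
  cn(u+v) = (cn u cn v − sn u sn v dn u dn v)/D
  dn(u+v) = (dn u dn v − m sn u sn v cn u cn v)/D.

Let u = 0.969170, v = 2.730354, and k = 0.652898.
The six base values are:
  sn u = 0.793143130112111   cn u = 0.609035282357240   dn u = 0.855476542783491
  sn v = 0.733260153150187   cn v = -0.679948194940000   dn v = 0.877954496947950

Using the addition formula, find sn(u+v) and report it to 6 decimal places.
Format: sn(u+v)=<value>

m = k² = 0.426275798404
D = 1 − m·sn²u·sn²v = 0.85581835350665
sn(u+v) = (sn u·cn v·dn v + sn v·cn u·dn u)/D = -0.0914377284139714/0.85581835350665 = -0.1068424485631937

sn(u+v)=-0.106842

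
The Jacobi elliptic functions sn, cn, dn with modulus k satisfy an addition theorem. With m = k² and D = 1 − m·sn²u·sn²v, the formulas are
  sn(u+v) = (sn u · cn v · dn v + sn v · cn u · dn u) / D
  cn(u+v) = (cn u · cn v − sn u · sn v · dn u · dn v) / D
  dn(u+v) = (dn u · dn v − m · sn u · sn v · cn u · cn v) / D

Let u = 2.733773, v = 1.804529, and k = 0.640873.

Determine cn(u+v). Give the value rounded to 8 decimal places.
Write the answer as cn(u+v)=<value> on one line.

cn(u+v)=-0.60813332

sn u = 0.7185538876362411, cn u = -0.6954712866559224, dn u = 0.8876587775888704
sn v = 0.9998879306305736, cn v = -0.01497084430849761, dn v = 0.7677068780285975
m = k² = 0.410718202129
D = 1 − m·sn²u·sn²v = 0.7879856340527747
cn(u+v) = (cn u·cn v − sn u·sn v·dn u·dn v)/D = -0.479200319921406/0.7879856340527747 = -0.6081333202190231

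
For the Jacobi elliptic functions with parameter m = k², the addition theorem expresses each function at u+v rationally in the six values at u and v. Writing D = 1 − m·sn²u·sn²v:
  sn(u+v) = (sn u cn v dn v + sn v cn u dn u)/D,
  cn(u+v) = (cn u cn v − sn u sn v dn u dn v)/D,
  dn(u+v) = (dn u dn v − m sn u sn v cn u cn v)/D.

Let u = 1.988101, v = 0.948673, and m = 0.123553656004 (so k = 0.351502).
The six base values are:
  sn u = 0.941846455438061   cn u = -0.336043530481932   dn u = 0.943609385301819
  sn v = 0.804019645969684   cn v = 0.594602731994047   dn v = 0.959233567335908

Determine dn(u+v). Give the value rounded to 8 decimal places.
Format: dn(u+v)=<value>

dn(u+v)=0.99428324

m = k² = 0.123553656004
D = 1 − m·sn²u·sn²v = 0.9291484855516524
dn(u+v) = (dn u·dn v − m·sn u·sn v·cn u·cn v)/D = 0.9238367683757026/0.9291484855516524 = 0.9942832418514936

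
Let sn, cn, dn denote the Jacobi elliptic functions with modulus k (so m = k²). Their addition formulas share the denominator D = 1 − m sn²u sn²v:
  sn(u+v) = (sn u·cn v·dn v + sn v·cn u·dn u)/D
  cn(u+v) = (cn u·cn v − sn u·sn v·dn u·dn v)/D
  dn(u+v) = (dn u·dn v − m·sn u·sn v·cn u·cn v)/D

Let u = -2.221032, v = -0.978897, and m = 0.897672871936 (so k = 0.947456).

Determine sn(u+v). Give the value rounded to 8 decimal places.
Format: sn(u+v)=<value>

sn u = -0.9936504664348321, cn u = 0.1125111130237395, dn u = 0.3371802856466961
sn v = -0.7609382859923009, cn v = 0.648824263503685, dn v = 0.6929813147381714
m = k² = 0.897672871936
D = 1 − m·sn²u·sn²v = 0.4868028286643812
sn(u+v) = (sn u·cn v·dn v + sn v·cn u·dn u)/D = -0.4756355517749125/0.4868028286643812 = -0.9770599589157939

sn(u+v)=-0.97705996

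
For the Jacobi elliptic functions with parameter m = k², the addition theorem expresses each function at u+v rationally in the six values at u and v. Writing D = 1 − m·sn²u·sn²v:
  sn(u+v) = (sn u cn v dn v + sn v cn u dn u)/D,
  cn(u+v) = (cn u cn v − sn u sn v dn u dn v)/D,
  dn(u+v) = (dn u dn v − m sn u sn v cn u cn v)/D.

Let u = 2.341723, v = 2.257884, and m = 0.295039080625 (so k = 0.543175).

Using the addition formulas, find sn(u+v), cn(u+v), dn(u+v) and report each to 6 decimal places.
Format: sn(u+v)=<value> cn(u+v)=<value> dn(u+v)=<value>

sn(u+v)=-0.898750 cn(u+v)=-0.438461 dn(u+v)=0.872744

sn u = 0.8580141192529229, cn u = -0.5136261005465269, dn u = 0.8847574253979876
sn v = 0.8935197900633309, cn v = -0.4490238131382132, dn v = 0.8743268281423938
m = k² = 0.295039080625
D = 1 − m·sn²u·sn²v = 0.826588950381837
sn(u+v) = (sn u·cn v·dn v + sn v·cn u·dn u)/D = -0.7428970477141262/0.826588950381837 = -0.8987502765079911
cn(u+v) = (cn u·cn v − sn u·sn v·dn u·dn v)/D = -0.3624269159306223/0.826588950381837 = -0.4384608767915439
dn(u+v) = (dn u·dn v − m·sn u·sn v·cn u·cn v)/D = 0.7214003032426698/0.826588950381837 = 0.8727437052109443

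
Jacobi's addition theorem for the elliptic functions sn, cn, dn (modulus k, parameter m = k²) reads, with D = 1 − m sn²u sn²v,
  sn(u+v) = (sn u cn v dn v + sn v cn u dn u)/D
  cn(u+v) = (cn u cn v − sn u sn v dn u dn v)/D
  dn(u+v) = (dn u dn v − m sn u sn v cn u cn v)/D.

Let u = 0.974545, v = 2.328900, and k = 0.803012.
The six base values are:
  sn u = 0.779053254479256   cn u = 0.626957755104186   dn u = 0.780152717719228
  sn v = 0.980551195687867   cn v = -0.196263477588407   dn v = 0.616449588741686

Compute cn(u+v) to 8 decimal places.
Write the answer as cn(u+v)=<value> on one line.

m = k² = 0.644828272144
D = 1 − m·sn²u·sn²v = 0.6237132637214441
cn(u+v) = (cn u·cn v − sn u·sn v·dn u·dn v)/D = -0.4904281504070576/0.6237132637214441 = -0.786303865787416

cn(u+v)=-0.78630387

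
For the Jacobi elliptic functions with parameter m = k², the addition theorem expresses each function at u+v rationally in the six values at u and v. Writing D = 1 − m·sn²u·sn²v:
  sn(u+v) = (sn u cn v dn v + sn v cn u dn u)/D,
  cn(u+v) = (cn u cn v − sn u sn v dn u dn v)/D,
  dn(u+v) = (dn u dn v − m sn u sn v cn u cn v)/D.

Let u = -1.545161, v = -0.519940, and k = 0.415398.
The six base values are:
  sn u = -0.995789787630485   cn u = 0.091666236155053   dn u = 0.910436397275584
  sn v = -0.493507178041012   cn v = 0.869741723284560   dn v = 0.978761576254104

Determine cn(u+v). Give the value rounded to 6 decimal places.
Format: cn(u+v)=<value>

cn(u+v)=-0.373763

m = k² = 0.172555498404
D = 1 − m·sn²u·sn²v = 0.95832735309825
cn(u+v) = (cn u·cn v − sn u·sn v·dn u·dn v)/D = -0.3581868755210802/0.95832735309825 = -0.3737625503050397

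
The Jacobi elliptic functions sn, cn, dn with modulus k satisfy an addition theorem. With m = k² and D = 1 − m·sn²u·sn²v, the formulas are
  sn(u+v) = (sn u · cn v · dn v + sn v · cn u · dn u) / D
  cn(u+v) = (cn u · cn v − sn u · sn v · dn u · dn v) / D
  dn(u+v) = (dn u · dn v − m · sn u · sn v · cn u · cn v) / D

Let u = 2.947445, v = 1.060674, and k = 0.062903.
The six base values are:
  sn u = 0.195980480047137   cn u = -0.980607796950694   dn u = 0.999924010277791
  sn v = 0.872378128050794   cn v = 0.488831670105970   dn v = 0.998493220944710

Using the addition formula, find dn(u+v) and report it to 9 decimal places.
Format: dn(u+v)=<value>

m = k² = 0.003956787409
D = 1 − m·sn²u·sn²v = 0.9998843414113508
dn(u+v) = (dn u·dn v − m·sn u·sn v·cn u·cn v)/D = 0.9987416218509796/0.9998843414113508 = 0.9988571482590094

dn(u+v)=0.998857148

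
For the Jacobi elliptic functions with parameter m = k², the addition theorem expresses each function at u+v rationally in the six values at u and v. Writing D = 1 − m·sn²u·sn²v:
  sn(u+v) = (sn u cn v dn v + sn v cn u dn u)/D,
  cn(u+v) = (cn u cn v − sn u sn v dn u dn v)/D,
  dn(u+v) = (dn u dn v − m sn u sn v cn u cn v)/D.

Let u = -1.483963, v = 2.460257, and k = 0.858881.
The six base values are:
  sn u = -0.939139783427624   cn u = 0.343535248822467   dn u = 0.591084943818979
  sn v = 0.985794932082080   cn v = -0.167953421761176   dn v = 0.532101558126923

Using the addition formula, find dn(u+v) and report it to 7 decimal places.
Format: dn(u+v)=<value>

dn(u+v)=0.7481298

m = k² = 0.737676572161
D = 1 − m·sn²u·sn²v = 0.367734288913879
dn(u+v) = (dn u·dn v − m·sn u·sn v·cn u·cn v)/D = 0.275112978133998/0.367734288913879 = 0.7481297948759618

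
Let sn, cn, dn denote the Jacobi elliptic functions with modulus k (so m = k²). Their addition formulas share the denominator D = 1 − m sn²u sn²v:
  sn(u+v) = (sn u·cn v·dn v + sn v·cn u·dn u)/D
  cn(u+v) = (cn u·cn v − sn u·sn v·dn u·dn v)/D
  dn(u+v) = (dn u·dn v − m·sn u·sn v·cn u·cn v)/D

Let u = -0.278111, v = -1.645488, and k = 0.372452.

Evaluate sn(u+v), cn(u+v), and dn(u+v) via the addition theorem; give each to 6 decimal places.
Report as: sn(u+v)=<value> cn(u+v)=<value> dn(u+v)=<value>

sn u = -0.2740690499581945, cn u = 0.9617100165096611, dn u = 0.9947764425042249
sn v = -0.9998964457190116, cn v = -0.01439089429075378, dn v = 0.9280669353069907
m = k² = 0.138720492304
D = 1 − m·sn²u·sn²v = 0.9895823284855156
sn(u+v) = (sn u·cn v·dn v + sn v·cn u·dn u)/D = -0.9529270123472572/0.9895823284855156 = -0.9629588008161416
cn(u+v) = (cn u·cn v − sn u·sn v·dn u·dn v)/D = -0.2668394535853818/0.9895823284855156 = -0.2696485637468489
dn(u+v) = (dn u·dn v − m·sn u·sn v·cn u·cn v)/D = 0.9237452476435956/0.9895823284855156 = 0.9334698296980718

sn(u+v)=-0.962959 cn(u+v)=-0.269649 dn(u+v)=0.933470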